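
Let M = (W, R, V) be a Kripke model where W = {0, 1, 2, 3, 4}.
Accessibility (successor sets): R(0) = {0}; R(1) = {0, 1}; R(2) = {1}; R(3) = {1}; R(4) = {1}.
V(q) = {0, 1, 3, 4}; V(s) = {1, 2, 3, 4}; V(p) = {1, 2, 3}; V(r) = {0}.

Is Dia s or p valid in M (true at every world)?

No

Let φ = Dia s or p. Evaluate φ at each world:
  0 (successors {0}): φ is false.
  1 (successors {0, 1}): φ is true.
  2 (successors {1}): φ is true.
  3 (successors {1}): φ is true.
  4 (successors {1}): φ is true.
Detail at 0 (counterexample):
  At 0: Dia s is false, p is false, so Dia s or p is false.
    At 0: Dia s requires s at some successor in {0}.
      At 0: s is false.
    So Dia s is false at 0.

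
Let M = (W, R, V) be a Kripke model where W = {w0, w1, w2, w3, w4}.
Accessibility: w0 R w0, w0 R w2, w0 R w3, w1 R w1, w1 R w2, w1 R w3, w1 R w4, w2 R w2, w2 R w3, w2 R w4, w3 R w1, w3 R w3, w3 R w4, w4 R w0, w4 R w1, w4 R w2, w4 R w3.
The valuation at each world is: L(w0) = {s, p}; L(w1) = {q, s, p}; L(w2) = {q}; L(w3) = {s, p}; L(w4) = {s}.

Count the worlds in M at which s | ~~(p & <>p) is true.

Let φ = s | ~~(p & <>p). Evaluate φ at each world:
  w0 (successors {w0, w2, w3}): φ is true.
  w1 (successors {w1, w2, w3, w4}): φ is true.
  w2 (successors {w2, w3, w4}): φ is false.
  w3 (successors {w1, w3, w4}): φ is true.
  w4 (successors {w0, w1, w2, w3}): φ is true.
For instance, at w0:
  At w0: s is true, ~~(p & <>p) is true, so s | ~~(p & <>p) is true.
    At w0: ~(p & <>p) is false, so ~~(p & <>p) is true.
      At w0: p & <>p is true, so ~(p & <>p) is false.
Satisfying worlds: {w0, w1, w3, w4}

4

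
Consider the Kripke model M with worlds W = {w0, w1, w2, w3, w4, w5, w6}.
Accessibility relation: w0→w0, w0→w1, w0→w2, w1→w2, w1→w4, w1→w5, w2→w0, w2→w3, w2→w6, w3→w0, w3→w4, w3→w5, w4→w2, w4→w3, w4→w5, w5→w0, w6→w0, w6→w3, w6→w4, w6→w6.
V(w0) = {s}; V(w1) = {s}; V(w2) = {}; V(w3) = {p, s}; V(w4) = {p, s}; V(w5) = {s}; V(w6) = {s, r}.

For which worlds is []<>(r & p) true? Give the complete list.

none

Recall that []ψ holds at a world iff ψ holds at every accessible world, and <>ψ holds iff ψ holds at some accessible world.
Let φ = []<>(r & p). Evaluate φ at each world:
  w0 (successors {w0, w1, w2}): φ is false.
  w1 (successors {w2, w4, w5}): φ is false.
  w2 (successors {w0, w3, w6}): φ is false.
  w3 (successors {w0, w4, w5}): φ is false.
  w4 (successors {w2, w3, w5}): φ is false.
  w5 (successors {w0}): φ is false.
  w6 (successors {w0, w3, w4, w6}): φ is false.
For instance, at w3:
  At w3: []<>(r & p) requires <>(r & p) at every successor {w0, w4, w5}.
    <>(r & p) fails at w0, so []<>(r & p) is false at w3.
      At w0: <>(r & p) requires r & p at some successor in {w0, w1, w2}.
        At w0: r & p is false.
        At w1: r & p is false.
        At w2: r & p is false.
      So <>(r & p) is false at w0.
Satisfying worlds: none.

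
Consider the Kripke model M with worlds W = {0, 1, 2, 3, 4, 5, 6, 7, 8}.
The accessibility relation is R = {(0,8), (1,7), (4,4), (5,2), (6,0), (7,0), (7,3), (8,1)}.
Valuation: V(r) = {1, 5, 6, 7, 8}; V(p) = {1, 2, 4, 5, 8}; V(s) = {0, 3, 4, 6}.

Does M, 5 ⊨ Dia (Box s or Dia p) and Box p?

Yes

Recall that Box ψ holds at a world iff ψ holds at every accessible world, and Dia ψ holds iff ψ holds at some accessible world.
At 5: Dia (Box s or Dia p) is true, Box p is true, so Dia (Box s or Dia p) and Box p is true.
  At 5: Dia (Box s or Dia p) requires Box s or Dia p at some successor in {2}.
    Box s or Dia p holds at 2, so Dia (Box s or Dia p) is true at 5.
      At 2: Box s is true, Dia p is false, so Box s or Dia p is true.
  At 5: Box p requires p at every successor {2}.
    At 2: p is true.
  So Box p is true at 5.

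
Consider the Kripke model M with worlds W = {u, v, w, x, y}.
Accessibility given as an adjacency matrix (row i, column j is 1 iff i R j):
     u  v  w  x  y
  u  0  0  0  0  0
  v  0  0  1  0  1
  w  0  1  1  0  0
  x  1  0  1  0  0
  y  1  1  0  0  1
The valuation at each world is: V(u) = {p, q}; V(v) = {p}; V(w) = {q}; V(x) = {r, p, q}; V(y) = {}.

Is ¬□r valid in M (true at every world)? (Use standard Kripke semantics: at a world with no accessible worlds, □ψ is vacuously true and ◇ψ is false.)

Recall that □ψ holds at a world iff ψ holds at every accessible world, and ◇ψ holds iff ψ holds at some accessible world.
Let φ = ¬□r. Evaluate φ at each world:
  u (successors ∅): φ is false.
  v (successors {w, y}): φ is true.
  w (successors {v, w}): φ is true.
  x (successors {u, w}): φ is true.
  y (successors {u, v, y}): φ is true.
Detail at u (counterexample):
  At u: □r is true, so ¬□r is false.
    At u: no accessible worlds, so □r holds vacuously.

No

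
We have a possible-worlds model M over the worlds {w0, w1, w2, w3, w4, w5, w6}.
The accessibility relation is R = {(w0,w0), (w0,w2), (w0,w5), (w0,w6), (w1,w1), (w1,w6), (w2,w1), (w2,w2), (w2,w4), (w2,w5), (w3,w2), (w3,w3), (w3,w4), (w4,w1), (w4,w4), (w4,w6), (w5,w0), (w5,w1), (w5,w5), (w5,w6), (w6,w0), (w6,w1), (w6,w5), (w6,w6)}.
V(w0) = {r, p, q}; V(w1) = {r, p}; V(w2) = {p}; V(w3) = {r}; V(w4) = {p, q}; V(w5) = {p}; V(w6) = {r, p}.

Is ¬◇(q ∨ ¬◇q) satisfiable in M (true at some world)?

No

Let φ = ¬◇(q ∨ ¬◇q). Evaluate φ at each world:
  w0 (successors {w0, w2, w5, w6}): φ is false.
  w1 (successors {w1, w6}): φ is false.
  w2 (successors {w1, w2, w4, w5}): φ is false.
  w3 (successors {w2, w3, w4}): φ is false.
  w4 (successors {w1, w4, w6}): φ is false.
  w5 (successors {w0, w1, w5, w6}): φ is false.
  w6 (successors {w0, w1, w5, w6}): φ is false.
For instance, at w1:
  At w1: ◇(q ∨ ¬◇q) is true, so ¬◇(q ∨ ¬◇q) is false.
    At w1: ◇(q ∨ ¬◇q) requires q ∨ ¬◇q at some successor in {w1, w6}.
      q ∨ ¬◇q holds at w1, so ◇(q ∨ ¬◇q) is true at w1.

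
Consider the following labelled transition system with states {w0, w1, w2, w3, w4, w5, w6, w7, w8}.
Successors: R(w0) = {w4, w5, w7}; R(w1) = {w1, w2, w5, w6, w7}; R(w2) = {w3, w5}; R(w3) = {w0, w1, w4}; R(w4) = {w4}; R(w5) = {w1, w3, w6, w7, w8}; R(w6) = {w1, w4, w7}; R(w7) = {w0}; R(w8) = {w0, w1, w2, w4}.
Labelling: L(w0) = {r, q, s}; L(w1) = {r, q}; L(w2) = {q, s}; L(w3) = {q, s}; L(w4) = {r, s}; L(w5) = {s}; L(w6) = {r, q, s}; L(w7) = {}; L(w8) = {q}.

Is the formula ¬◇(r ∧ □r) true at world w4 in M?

No

At w4: ◇(r ∧ □r) is true, so ¬◇(r ∧ □r) is false.
  At w4: ◇(r ∧ □r) requires r ∧ □r at some successor in {w4}.
    r ∧ □r holds at w4, so ◇(r ∧ □r) is true at w4.
      At w4: r is true, □r is true, so r ∧ □r is true.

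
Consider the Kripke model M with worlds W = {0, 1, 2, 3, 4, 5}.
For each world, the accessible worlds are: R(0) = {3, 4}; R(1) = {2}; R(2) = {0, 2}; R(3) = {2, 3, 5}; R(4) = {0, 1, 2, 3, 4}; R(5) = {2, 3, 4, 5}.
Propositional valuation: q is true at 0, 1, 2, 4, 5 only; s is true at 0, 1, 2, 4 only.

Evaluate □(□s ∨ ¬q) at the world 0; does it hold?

At 0: □(□s ∨ ¬q) requires □s ∨ ¬q at every successor {3, 4}.
  □s ∨ ¬q fails at 4, so □(□s ∨ ¬q) is false at 0.
    At 4: □s is false, ¬q is false, so □s ∨ ¬q is false.
      At 4: □s requires s at every successor {0, 1, 2, 3, 4}.
        s fails at 3, so □s is false at 4.

No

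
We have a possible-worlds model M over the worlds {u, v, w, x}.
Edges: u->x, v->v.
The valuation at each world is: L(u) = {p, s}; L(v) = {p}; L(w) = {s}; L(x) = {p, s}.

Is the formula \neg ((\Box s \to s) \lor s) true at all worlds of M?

No

Recall that \Box ψ holds at a world iff ψ holds at every accessible world, and \Diamond ψ holds iff ψ holds at some accessible world.
Let φ = \neg ((\Box s \to s) \lor s). Evaluate φ at each world:
  u (successors {x}): φ is false.
  v (successors {v}): φ is false.
  w (successors ∅): φ is false.
  x (successors ∅): φ is false.
Detail at u (counterexample):
  At u: (\Box s \to s) \lor s is true, so \neg ((\Box s \to s) \lor s) is false.
    At u: \Box s \to s is true, s is true, so (\Box s \to s) \lor s is true.
      At u: \Box s is true, s is true, so \Box s \to s is true.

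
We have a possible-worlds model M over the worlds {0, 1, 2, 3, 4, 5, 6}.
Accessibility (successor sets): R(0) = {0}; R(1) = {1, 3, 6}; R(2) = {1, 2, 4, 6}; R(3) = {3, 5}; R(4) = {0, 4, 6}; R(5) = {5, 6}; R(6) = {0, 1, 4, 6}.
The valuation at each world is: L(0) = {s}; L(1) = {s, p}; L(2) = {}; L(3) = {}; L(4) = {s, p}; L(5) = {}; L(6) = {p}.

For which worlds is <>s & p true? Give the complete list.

1, 4, 6

Let φ = <>s & p. Evaluate φ at each world:
  0 (successors {0}): φ is false.
  1 (successors {1, 3, 6}): φ is true.
  2 (successors {1, 2, 4, 6}): φ is false.
  3 (successors {3, 5}): φ is false.
  4 (successors {0, 4, 6}): φ is true.
  5 (successors {5, 6}): φ is false.
  6 (successors {0, 1, 4, 6}): φ is true.
For instance, at 6:
  At 6: <>s is true, p is true, so <>s & p is true.
    At 6: <>s requires s at some successor in {0, 1, 4, 6}.
      s holds at 0, so <>s is true at 6.
Satisfying worlds: {1, 4, 6}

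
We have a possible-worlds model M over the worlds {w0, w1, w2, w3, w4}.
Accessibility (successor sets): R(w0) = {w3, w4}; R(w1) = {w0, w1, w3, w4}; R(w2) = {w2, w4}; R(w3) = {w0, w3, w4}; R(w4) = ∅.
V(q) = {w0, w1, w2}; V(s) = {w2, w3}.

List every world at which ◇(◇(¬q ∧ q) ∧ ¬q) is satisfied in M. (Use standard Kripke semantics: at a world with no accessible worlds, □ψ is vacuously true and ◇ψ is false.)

Recall that ◇ψ holds at a world iff ψ holds at some accessible world.
Let φ = ◇(◇(¬q ∧ q) ∧ ¬q). Evaluate φ at each world:
  w0 (successors {w3, w4}): φ is false.
  w1 (successors {w0, w1, w3, w4}): φ is false.
  w2 (successors {w2, w4}): φ is false.
  w3 (successors {w0, w3, w4}): φ is false.
  w4 (successors ∅): φ is false.
For instance, at w3:
  At w3: ◇(◇(¬q ∧ q) ∧ ¬q) requires ◇(¬q ∧ q) ∧ ¬q at some successor in {w0, w3, w4}.
    At w0: ◇(¬q ∧ q) ∧ ¬q is false.
    At w3: ◇(¬q ∧ q) ∧ ¬q is false.
    At w4: ◇(¬q ∧ q) ∧ ¬q is false.
  So ◇(◇(¬q ∧ q) ∧ ¬q) is false at w3.
Satisfying worlds: none.

none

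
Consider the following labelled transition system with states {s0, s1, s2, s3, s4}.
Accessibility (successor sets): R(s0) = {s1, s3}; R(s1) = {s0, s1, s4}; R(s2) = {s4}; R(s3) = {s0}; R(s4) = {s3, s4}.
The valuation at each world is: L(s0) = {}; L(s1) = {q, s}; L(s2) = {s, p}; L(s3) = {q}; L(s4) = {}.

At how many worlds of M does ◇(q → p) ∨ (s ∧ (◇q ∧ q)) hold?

4

Recall that ◇ψ holds at a world iff ψ holds at some accessible world.
Let φ = ◇(q → p) ∨ (s ∧ (◇q ∧ q)). Evaluate φ at each world:
  s0 (successors {s1, s3}): φ is false.
  s1 (successors {s0, s1, s4}): φ is true.
  s2 (successors {s4}): φ is true.
  s3 (successors {s0}): φ is true.
  s4 (successors {s3, s4}): φ is true.
For instance, at s4:
  At s4: ◇(q → p) is true, s ∧ (◇q ∧ q) is false, so ◇(q → p) ∨ (s ∧ (◇q ∧ q)) is true.
    At s4: ◇(q → p) requires q → p at some successor in {s3, s4}.
      q → p holds at s4, so ◇(q → p) is true at s4.
    At s4: s is false, ◇q ∧ q is false, so s ∧ (◇q ∧ q) is false.
      At s4: ◇q is true, q is false, so ◇q ∧ q is false.
Satisfying worlds: {s1, s2, s3, s4}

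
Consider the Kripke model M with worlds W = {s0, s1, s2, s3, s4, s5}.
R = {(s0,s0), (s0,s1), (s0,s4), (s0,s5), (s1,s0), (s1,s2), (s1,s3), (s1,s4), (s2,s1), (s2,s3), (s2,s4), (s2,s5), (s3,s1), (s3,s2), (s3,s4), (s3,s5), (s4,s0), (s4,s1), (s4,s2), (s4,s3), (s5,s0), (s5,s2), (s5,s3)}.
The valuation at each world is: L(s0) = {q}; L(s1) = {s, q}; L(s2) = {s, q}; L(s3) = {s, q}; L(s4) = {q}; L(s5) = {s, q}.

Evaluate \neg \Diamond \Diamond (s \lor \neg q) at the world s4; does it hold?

No

At s4: \Diamond \Diamond (s \lor \neg q) is true, so \neg \Diamond \Diamond (s \lor \neg q) is false.
  At s4: \Diamond \Diamond (s \lor \neg q) requires \Diamond (s \lor \neg q) at some successor in {s0, s1, s2, s3}.
    \Diamond (s \lor \neg q) holds at s0, so \Diamond \Diamond (s \lor \neg q) is true at s4.
      At s0: \Diamond (s \lor \neg q) requires s \lor \neg q at some successor in {s0, s1, s4, s5}.
        s \lor \neg q holds at s1, so \Diamond (s \lor \neg q) is true at s0.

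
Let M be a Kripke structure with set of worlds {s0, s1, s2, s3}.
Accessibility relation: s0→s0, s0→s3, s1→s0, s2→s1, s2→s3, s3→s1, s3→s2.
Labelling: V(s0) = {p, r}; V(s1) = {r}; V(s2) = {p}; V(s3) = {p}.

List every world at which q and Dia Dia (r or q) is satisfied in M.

none

Let φ = q and Dia Dia (r or q). Evaluate φ at each world:
  s0 (successors {s0, s3}): φ is false.
  s1 (successors {s0}): φ is false.
  s2 (successors {s1, s3}): φ is false.
  s3 (successors {s1, s2}): φ is false.
For instance, at s0:
  At s0: q is false, Dia Dia (r or q) is true, so q and Dia Dia (r or q) is false.
    At s0: Dia Dia (r or q) requires Dia (r or q) at some successor in {s0, s3}.
      Dia (r or q) holds at s0, so Dia Dia (r or q) is true at s0.
Satisfying worlds: none.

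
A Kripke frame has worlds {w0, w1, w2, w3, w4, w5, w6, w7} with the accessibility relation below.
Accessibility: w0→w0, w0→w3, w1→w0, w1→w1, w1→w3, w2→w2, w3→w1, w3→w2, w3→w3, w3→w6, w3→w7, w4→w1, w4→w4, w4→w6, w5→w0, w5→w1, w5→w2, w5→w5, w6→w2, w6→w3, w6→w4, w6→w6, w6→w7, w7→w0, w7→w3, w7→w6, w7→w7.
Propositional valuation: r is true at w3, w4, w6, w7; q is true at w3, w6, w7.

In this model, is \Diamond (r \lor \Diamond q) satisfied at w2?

At w2: \Diamond (r \lor \Diamond q) requires r \lor \Diamond q at some successor in {w2}.
  At w2: r \lor \Diamond q is false.
So \Diamond (r \lor \Diamond q) is false at w2.

No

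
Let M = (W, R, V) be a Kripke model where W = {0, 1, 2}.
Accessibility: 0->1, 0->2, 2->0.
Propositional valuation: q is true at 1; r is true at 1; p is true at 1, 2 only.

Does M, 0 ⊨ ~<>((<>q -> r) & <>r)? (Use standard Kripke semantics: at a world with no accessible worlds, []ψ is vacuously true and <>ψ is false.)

Yes

Recall that <>ψ holds at a world iff ψ holds at some accessible world.
At 0: <>((<>q -> r) & <>r) is false, so ~<>((<>q -> r) & <>r) is true.
  At 0: <>((<>q -> r) & <>r) requires (<>q -> r) & <>r at some successor in {1, 2}.
    At 1: (<>q -> r) & <>r is false.
    At 2: (<>q -> r) & <>r is false.
  So <>((<>q -> r) & <>r) is false at 0.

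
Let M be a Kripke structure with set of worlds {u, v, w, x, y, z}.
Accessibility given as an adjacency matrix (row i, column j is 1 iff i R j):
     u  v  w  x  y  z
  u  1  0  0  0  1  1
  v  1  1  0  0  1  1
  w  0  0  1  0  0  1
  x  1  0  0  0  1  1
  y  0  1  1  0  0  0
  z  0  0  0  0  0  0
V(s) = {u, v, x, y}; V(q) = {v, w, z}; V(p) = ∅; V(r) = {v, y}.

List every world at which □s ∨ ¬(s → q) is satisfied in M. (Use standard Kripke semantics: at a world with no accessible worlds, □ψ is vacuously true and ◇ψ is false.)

Recall that □ψ holds at a world iff ψ holds at every accessible world, and ◇ψ holds iff ψ holds at some accessible world.
Let φ = □s ∨ ¬(s → q). Evaluate φ at each world:
  u (successors {u, y, z}): φ is true.
  v (successors {u, v, y, z}): φ is false.
  w (successors {w, z}): φ is false.
  x (successors {u, y, z}): φ is true.
  y (successors {v, w}): φ is true.
  z (successors ∅): φ is true.
For instance, at y:
  At y: □s is false, ¬(s → q) is true, so □s ∨ ¬(s → q) is true.
    At y: □s requires s at every successor {v, w}.
      s fails at w, so □s is false at y.
Satisfying worlds: {u, x, y, z}

u, x, y, z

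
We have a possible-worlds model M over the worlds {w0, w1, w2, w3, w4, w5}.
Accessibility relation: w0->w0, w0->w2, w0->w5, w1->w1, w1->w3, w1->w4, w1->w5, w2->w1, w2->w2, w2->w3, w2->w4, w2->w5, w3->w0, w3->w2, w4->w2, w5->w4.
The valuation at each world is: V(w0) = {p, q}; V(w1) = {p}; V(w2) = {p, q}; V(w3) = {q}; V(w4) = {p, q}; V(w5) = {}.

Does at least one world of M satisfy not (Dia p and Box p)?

Let φ = not (Dia p and Box p). Evaluate φ at each world:
  w0 (successors {w0, w2, w5}): φ is true.
  w1 (successors {w1, w3, w4, w5}): φ is true.
  w2 (successors {w1, w2, w3, w4, w5}): φ is true.
  w3 (successors {w0, w2}): φ is false.
  w4 (successors {w2}): φ is false.
  w5 (successors {w4}): φ is false.
Detail at w0 (witness):
  At w0: Dia p and Box p is false, so not (Dia p and Box p) is true.
    At w0: Dia p is true, Box p is false, so Dia p and Box p is false.
      At w0: Dia p requires p at some successor in {w0, w2, w5}.
        p holds at w0, so Dia p is true at w0.
      At w0: Box p requires p at every successor {w0, w2, w5}.
        p fails at w5, so Box p is false at w0.

Yes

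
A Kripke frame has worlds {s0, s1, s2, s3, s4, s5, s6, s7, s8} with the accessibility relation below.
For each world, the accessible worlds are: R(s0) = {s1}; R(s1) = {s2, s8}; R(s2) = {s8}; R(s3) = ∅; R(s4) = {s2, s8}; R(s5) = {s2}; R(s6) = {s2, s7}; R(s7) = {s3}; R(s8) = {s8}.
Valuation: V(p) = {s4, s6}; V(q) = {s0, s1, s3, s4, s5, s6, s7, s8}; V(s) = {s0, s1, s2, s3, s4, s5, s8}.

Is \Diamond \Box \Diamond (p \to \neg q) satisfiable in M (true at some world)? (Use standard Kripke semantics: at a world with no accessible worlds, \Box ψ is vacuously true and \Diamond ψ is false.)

Yes

Let φ = \Diamond \Box \Diamond (p \to \neg q). Evaluate φ at each world:
  s0 (successors {s1}): φ is true.
  s1 (successors {s2, s8}): φ is true.
  s2 (successors {s8}): φ is true.
  s3 (successors ∅): φ is false.
  s4 (successors {s2, s8}): φ is true.
  s5 (successors {s2}): φ is true.
  s6 (successors {s2, s7}): φ is true.
  s7 (successors {s3}): φ is true.
  s8 (successors {s8}): φ is true.
Detail at s0 (witness):
  At s0: \Diamond \Box \Diamond (p \to \neg q) requires \Box \Diamond (p \to \neg q) at some successor in {s1}.
    \Box \Diamond (p \to \neg q) holds at s1, so \Diamond \Box \Diamond (p \to \neg q) is true at s0.
      At s1: \Box \Diamond (p \to \neg q) requires \Diamond (p \to \neg q) at every successor {s2, s8}.
        At s2: \Diamond (p \to \neg q) is true.
        At s8: \Diamond (p \to \neg q) is true.
      So \Box \Diamond (p \to \neg q) is true at s1.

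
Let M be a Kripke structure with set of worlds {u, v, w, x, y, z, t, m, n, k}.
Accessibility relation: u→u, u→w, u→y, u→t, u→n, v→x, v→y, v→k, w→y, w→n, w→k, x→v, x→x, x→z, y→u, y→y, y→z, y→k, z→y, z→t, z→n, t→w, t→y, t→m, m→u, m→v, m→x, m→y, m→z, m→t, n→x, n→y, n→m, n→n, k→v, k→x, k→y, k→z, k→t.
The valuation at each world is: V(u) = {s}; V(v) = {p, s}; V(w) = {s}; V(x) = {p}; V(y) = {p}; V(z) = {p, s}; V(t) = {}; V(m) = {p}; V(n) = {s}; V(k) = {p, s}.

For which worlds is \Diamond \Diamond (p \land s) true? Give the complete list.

Let φ = \Diamond \Diamond (p \land s). Evaluate φ at each world:
  u (successors {u, w, y, t, n}): φ is true.
  v (successors {x, y, k}): φ is true.
  w (successors {y, n, k}): φ is true.
  x (successors {v, x, z}): φ is true.
  y (successors {u, y, z, k}): φ is true.
  z (successors {y, t, n}): φ is true.
  t (successors {w, y, m}): φ is true.
  m (successors {u, v, x, y, z, t}): φ is true.
  n (successors {x, y, m, n}): φ is true.
  k (successors {v, x, y, z, t}): φ is true.
For instance, at z:
  At z: \Diamond \Diamond (p \land s) requires \Diamond (p \land s) at some successor in {y, t, n}.
    \Diamond (p \land s) holds at y, so \Diamond \Diamond (p \land s) is true at z.
      At y: \Diamond (p \land s) requires p \land s at some successor in {u, y, z, k}.
        p \land s holds at z, so \Diamond (p \land s) is true at y.
Satisfying worlds: {u, v, w, x, y, z, t, m, n, k}

u, v, w, x, y, z, t, m, n, k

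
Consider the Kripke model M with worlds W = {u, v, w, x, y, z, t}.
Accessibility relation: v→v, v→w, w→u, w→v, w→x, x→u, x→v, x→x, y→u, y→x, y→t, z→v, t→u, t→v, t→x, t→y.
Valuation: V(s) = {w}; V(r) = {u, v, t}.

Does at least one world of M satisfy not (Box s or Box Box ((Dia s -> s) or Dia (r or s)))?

No

Recall that Box ψ holds at a world iff ψ holds at every accessible world, and Dia ψ holds iff ψ holds at some accessible world.
Let φ = not (Box s or Box Box ((Dia s -> s) or Dia (r or s))). Evaluate φ at each world:
  u (successors ∅): φ is false.
  v (successors {v, w}): φ is false.
  w (successors {u, v, x}): φ is false.
  x (successors {u, v, x}): φ is false.
  y (successors {u, x, t}): φ is false.
  z (successors {v}): φ is false.
  t (successors {u, v, x, y}): φ is false.
For instance, at x:
  At x: Box s or Box Box ((Dia s -> s) or Dia (r or s)) is true, so not (Box s or Box Box ((Dia s -> s) or Dia (r or s))) is false.
    At x: Box s is false, Box Box ((Dia s -> s) or Dia (r or s)) is true, so Box s or Box Box ((Dia s -> s) or Dia (r or s)) is true.
      At x: Box s requires s at every successor {u, v, x}.
        s fails at u, so Box s is false at x.
      At x: Box Box ((Dia s -> s) or Dia (r or s)) requires Box ((Dia s -> s) or Dia (r or s)) at every successor {u, v, x}.
        At u: Box ((Dia s -> s) or Dia (r or s)) is true.
        At v: Box ((Dia s -> s) or Dia (r or s)) is true.
        At x: Box ((Dia s -> s) or Dia (r or s)) is true.
      So Box Box ((Dia s -> s) or Dia (r or s)) is true at x.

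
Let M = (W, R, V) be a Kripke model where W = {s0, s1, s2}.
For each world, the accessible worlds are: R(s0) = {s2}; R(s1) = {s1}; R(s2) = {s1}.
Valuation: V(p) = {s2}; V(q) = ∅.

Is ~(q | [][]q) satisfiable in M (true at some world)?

Yes

Recall that []ψ holds at a world iff ψ holds at every accessible world, and <>ψ holds iff ψ holds at some accessible world.
Let φ = ~(q | [][]q). Evaluate φ at each world:
  s0 (successors {s2}): φ is true.
  s1 (successors {s1}): φ is true.
  s2 (successors {s1}): φ is true.
Detail at s0 (witness):
  At s0: q | [][]q is false, so ~(q | [][]q) is true.
    At s0: q is false, [][]q is false, so q | [][]q is false.
      At s0: [][]q requires []q at every successor {s2}.
        []q fails at s2, so [][]q is false at s0.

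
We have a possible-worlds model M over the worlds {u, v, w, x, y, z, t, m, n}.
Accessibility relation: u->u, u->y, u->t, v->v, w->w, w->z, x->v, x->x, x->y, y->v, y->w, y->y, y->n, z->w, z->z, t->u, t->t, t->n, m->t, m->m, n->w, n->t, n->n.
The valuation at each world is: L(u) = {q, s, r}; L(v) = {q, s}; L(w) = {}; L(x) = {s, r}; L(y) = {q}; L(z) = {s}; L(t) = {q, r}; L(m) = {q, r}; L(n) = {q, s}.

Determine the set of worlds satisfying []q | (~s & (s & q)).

u, v, t, m

Let φ = []q | (~s & (s & q)). Evaluate φ at each world:
  u (successors {u, y, t}): φ is true.
  v (successors {v}): φ is true.
  w (successors {w, z}): φ is false.
  x (successors {v, x, y}): φ is false.
  y (successors {v, w, y, n}): φ is false.
  z (successors {w, z}): φ is false.
  t (successors {u, t, n}): φ is true.
  m (successors {t, m}): φ is true.
  n (successors {w, t, n}): φ is false.
For instance, at z:
  At z: []q is false, ~s & (s & q) is false, so []q | (~s & (s & q)) is false.
    At z: []q requires q at every successor {w, z}.
      q fails at w, so []q is false at z.
Satisfying worlds: {u, v, t, m}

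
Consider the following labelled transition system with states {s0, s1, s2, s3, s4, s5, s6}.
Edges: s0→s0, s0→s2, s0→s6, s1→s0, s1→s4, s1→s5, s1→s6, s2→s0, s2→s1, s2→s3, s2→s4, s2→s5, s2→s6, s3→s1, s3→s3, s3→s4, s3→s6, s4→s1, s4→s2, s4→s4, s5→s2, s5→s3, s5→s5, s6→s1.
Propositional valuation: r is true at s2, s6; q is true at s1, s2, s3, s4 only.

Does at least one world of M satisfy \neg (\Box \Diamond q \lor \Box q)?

Recall that \Box ψ holds at a world iff ψ holds at every accessible world, and \Diamond ψ holds iff ψ holds at some accessible world.
Let φ = \neg (\Box \Diamond q \lor \Box q). Evaluate φ at each world:
  s0 (successors {s0, s2, s6}): φ is false.
  s1 (successors {s0, s4, s5, s6}): φ is false.
  s2 (successors {s0, s1, s3, s4, s5, s6}): φ is false.
  s3 (successors {s1, s3, s4, s6}): φ is false.
  s4 (successors {s1, s2, s4}): φ is false.
  s5 (successors {s2, s3, s5}): φ is false.
  s6 (successors {s1}): φ is false.
For instance, at s1:
  At s1: \Box \Diamond q \lor \Box q is true, so \neg (\Box \Diamond q \lor \Box q) is false.
    At s1: \Box \Diamond q is true, \Box q is false, so \Box \Diamond q \lor \Box q is true.
      At s1: \Box \Diamond q requires \Diamond q at every successor {s0, s4, s5, s6}.
        At s0: \Diamond q is true.
        At s4: \Diamond q is true.
        At s5: \Diamond q is true.
        At s6: \Diamond q is true.
      So \Box \Diamond q is true at s1.
      At s1: \Box q requires q at every successor {s0, s4, s5, s6}.
        q fails at s0, so \Box q is false at s1.

No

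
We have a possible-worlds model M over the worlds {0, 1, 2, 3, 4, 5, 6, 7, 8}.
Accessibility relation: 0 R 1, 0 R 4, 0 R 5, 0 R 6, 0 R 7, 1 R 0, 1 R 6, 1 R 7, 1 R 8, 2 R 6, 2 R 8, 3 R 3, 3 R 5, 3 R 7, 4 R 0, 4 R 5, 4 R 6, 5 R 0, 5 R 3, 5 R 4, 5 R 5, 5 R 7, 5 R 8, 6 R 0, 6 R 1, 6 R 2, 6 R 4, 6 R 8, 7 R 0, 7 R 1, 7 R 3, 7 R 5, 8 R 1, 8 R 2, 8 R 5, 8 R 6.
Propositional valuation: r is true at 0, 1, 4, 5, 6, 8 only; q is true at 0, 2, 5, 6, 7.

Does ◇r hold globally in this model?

Recall that ◇ψ holds at a world iff ψ holds at some accessible world.
Let φ = ◇r. Evaluate φ at each world:
  0 (successors {1, 4, 5, 6, 7}): φ is true.
  1 (successors {0, 6, 7, 8}): φ is true.
  2 (successors {6, 8}): φ is true.
  3 (successors {3, 5, 7}): φ is true.
  4 (successors {0, 5, 6}): φ is true.
  5 (successors {0, 3, 4, 5, 7, 8}): φ is true.
  6 (successors {0, 1, 2, 4, 8}): φ is true.
  7 (successors {0, 1, 3, 5}): φ is true.
  8 (successors {1, 2, 5, 6}): φ is true.
For instance, at 1:
  At 1: ◇r requires r at some successor in {0, 6, 7, 8}.
    r holds at 0, so ◇r is true at 1.

Yes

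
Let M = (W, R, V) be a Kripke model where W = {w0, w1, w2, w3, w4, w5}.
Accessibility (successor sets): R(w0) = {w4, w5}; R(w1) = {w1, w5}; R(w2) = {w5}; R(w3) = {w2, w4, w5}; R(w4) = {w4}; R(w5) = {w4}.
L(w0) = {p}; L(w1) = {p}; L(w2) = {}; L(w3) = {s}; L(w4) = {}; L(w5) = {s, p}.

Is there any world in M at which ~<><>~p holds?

Let φ = ~<><>~p. Evaluate φ at each world:
  w0 (successors {w4, w5}): φ is false.
  w1 (successors {w1, w5}): φ is false.
  w2 (successors {w5}): φ is false.
  w3 (successors {w2, w4, w5}): φ is false.
  w4 (successors {w4}): φ is false.
  w5 (successors {w4}): φ is false.
For instance, at w4:
  At w4: <><>~p is true, so ~<><>~p is false.
    At w4: <><>~p requires <>~p at some successor in {w4}.
      <>~p holds at w4, so <><>~p is true at w4.

No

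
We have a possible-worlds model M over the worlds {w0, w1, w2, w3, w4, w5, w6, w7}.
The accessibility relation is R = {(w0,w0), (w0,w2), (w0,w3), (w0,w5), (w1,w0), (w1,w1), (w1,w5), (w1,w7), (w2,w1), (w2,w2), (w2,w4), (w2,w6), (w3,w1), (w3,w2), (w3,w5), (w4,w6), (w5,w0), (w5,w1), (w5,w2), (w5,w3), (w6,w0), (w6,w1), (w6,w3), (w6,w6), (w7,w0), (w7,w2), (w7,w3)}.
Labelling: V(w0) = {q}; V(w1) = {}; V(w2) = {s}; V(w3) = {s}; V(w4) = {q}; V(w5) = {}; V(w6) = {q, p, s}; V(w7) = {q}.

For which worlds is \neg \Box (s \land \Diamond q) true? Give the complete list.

Let φ = \neg \Box (s \land \Diamond q). Evaluate φ at each world:
  w0 (successors {w0, w2, w3, w5}): φ is true.
  w1 (successors {w0, w1, w5, w7}): φ is true.
  w2 (successors {w1, w2, w4, w6}): φ is true.
  w3 (successors {w1, w2, w5}): φ is true.
  w4 (successors {w6}): φ is false.
  w5 (successors {w0, w1, w2, w3}): φ is true.
  w6 (successors {w0, w1, w3, w6}): φ is true.
  w7 (successors {w0, w2, w3}): φ is true.
For instance, at w7:
  At w7: \Box (s \land \Diamond q) is false, so \neg \Box (s \land \Diamond q) is true.
    At w7: \Box (s \land \Diamond q) requires s \land \Diamond q at every successor {w0, w2, w3}.
      s \land \Diamond q fails at w0, so \Box (s \land \Diamond q) is false at w7.
Satisfying worlds: {w0, w1, w2, w3, w5, w6, w7}

w0, w1, w2, w3, w5, w6, w7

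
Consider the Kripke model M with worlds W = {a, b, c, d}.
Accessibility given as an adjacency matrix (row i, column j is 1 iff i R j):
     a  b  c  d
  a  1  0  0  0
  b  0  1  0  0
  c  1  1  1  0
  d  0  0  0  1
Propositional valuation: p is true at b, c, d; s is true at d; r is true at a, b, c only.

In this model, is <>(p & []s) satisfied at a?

No

At a: <>(p & []s) requires p & []s at some successor in {a}.
  At a: p & []s is false.
So <>(p & []s) is false at a.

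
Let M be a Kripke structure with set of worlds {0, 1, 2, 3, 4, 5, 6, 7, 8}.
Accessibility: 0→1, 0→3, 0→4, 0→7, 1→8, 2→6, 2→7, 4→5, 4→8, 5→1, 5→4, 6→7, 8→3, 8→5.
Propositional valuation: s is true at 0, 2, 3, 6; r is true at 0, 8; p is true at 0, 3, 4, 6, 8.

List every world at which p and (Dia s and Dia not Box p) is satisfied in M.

0, 8

Let φ = p and (Dia s and Dia not Box p). Evaluate φ at each world:
  0 (successors {1, 3, 4, 7}): φ is true.
  1 (successors {8}): φ is false.
  2 (successors {6, 7}): φ is false.
  3 (successors ∅): φ is false.
  4 (successors {5, 8}): φ is false.
  5 (successors {1, 4}): φ is false.
  6 (successors {7}): φ is false.
  7 (successors ∅): φ is false.
  8 (successors {3, 5}): φ is true.
For instance, at 6:
  At 6: p is true, Dia s and Dia not Box p is false, so p and (Dia s and Dia not Box p) is false.
    At 6: Dia s is false, Dia not Box p is false, so Dia s and Dia not Box p is false.
      At 6: Dia s requires s at some successor in {7}.
        At 7: s is false.
      So Dia s is false at 6.
      At 6: Dia not Box p requires not Box p at some successor in {7}.
        At 7: not Box p is false.
      So Dia not Box p is false at 6.
Satisfying worlds: {0, 8}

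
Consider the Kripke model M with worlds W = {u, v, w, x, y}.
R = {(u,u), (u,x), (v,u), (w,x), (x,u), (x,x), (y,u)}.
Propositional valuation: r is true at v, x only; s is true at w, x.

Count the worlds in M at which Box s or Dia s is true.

3

Let φ = Box s or Dia s. Evaluate φ at each world:
  u (successors {u, x}): φ is true.
  v (successors {u}): φ is false.
  w (successors {x}): φ is true.
  x (successors {u, x}): φ is true.
  y (successors {u}): φ is false.
For instance, at y:
  At y: Box s is false, Dia s is false, so Box s or Dia s is false.
    At y: Box s requires s at every successor {u}.
      s fails at u, so Box s is false at y.
    At y: Dia s requires s at some successor in {u}.
      At u: s is false.
    So Dia s is false at y.
Satisfying worlds: {u, w, x}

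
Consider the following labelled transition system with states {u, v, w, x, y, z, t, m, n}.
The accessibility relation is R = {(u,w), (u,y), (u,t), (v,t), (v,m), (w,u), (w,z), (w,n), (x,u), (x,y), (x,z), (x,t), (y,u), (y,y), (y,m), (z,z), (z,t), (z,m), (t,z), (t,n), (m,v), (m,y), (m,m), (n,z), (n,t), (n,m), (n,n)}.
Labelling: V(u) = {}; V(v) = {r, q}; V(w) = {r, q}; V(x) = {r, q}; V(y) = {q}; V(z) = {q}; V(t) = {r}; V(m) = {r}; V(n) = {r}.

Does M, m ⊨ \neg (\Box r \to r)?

No

At m: \Box r \to r is true, so \neg (\Box r \to r) is false.
  At m: \Box r is false, r is true, so \Box r \to r is true.
    At m: \Box r requires r at every successor {v, y, m}.
      r fails at y, so \Box r is false at m.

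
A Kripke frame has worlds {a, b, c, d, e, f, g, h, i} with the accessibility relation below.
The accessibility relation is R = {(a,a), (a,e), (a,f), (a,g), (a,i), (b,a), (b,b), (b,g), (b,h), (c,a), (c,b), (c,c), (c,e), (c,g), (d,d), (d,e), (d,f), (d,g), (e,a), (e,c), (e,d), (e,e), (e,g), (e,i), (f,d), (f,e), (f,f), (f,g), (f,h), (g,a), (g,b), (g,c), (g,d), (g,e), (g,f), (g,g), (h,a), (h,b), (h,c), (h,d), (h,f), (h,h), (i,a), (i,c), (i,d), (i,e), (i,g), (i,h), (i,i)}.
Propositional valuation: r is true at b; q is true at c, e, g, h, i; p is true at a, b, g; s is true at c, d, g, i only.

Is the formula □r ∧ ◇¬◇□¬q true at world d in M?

At d: □r is false, ◇¬◇□¬q is true, so □r ∧ ◇¬◇□¬q is false.
  At d: □r requires r at every successor {d, e, f, g}.
    r fails at d, so □r is false at d.
  At d: ◇¬◇□¬q requires ¬◇□¬q at some successor in {d, e, f, g}.
    ¬◇□¬q holds at d, so ◇¬◇□¬q is true at d.
      At d: ◇□¬q is false, so ¬◇□¬q is true.

No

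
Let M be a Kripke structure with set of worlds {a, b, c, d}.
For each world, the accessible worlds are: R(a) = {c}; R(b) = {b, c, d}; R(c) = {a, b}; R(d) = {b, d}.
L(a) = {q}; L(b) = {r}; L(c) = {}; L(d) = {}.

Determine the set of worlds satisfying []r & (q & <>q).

none

Let φ = []r & (q & <>q). Evaluate φ at each world:
  a (successors {c}): φ is false.
  b (successors {b, c, d}): φ is false.
  c (successors {a, b}): φ is false.
  d (successors {b, d}): φ is false.
For instance, at a:
  At a: []r is false, q & <>q is false, so []r & (q & <>q) is false.
    At a: []r requires r at every successor {c}.
      r fails at c, so []r is false at a.
    At a: q is true, <>q is false, so q & <>q is false.
      At a: <>q requires q at some successor in {c}.
        At c: q is false.
      So <>q is false at a.
Satisfying worlds: none.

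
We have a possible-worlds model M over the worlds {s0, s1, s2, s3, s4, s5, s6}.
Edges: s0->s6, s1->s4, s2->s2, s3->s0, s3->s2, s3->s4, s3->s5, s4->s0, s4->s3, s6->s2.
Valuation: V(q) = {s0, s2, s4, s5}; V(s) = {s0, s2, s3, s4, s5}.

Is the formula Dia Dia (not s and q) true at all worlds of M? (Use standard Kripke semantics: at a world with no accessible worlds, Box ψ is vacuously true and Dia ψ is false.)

Let φ = Dia Dia (not s and q). Evaluate φ at each world:
  s0 (successors {s6}): φ is false.
  s1 (successors {s4}): φ is false.
  s2 (successors {s2}): φ is false.
  s3 (successors {s0, s2, s4, s5}): φ is false.
  s4 (successors {s0, s3}): φ is false.
  s5 (successors ∅): φ is false.
  s6 (successors {s2}): φ is false.
Detail at s0 (counterexample):
  At s0: Dia Dia (not s and q) requires Dia (not s and q) at some successor in {s6}.
    At s6: Dia (not s and q) is false.
  So Dia Dia (not s and q) is false at s0.

No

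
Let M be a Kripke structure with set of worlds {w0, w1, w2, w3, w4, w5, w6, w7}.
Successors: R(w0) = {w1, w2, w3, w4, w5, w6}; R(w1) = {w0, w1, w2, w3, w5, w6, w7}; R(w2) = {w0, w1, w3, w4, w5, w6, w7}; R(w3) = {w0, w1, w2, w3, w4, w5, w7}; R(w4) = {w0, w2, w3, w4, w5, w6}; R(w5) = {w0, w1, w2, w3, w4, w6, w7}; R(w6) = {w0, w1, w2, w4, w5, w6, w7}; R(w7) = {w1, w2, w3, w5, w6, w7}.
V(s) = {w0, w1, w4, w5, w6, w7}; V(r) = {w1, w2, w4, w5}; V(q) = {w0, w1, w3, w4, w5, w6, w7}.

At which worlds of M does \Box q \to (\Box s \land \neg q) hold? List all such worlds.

w0, w1, w3, w4, w5, w6, w7

Let φ = \Box q \to (\Box s \land \neg q). Evaluate φ at each world:
  w0 (successors {w1, w2, w3, w4, w5, w6}): φ is true.
  w1 (successors {w0, w1, w2, w3, w5, w6, w7}): φ is true.
  w2 (successors {w0, w1, w3, w4, w5, w6, w7}): φ is false.
  w3 (successors {w0, w1, w2, w3, w4, w5, w7}): φ is true.
  w4 (successors {w0, w2, w3, w4, w5, w6}): φ is true.
  w5 (successors {w0, w1, w2, w3, w4, w6, w7}): φ is true.
  w6 (successors {w0, w1, w2, w4, w5, w6, w7}): φ is true.
  w7 (successors {w1, w2, w3, w5, w6, w7}): φ is true.
For instance, at w1:
  At w1: \Box q is false, \Box s \land \neg q is false, so \Box q \to (\Box s \land \neg q) is true.
    At w1: \Box q requires q at every successor {w0, w1, w2, w3, w5, w6, w7}.
      q fails at w2, so \Box q is false at w1.
    At w1: \Box s is false, \neg q is false, so \Box s \land \neg q is false.
      At w1: \Box s requires s at every successor {w0, w1, w2, w3, w5, w6, w7}.
        s fails at w2, so \Box s is false at w1.
Satisfying worlds: {w0, w1, w3, w4, w5, w6, w7}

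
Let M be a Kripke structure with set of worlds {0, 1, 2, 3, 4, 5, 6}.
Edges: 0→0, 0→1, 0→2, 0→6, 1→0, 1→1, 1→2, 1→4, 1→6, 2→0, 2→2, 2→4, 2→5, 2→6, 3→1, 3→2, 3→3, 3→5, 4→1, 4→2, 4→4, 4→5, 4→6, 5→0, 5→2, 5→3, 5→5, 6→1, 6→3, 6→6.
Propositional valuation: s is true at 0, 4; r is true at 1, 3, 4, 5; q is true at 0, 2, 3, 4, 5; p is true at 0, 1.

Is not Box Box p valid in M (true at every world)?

Recall that Box ψ holds at a world iff ψ holds at every accessible world, and Dia ψ holds iff ψ holds at some accessible world.
Let φ = not Box Box p. Evaluate φ at each world:
  0 (successors {0, 1, 2, 6}): φ is true.
  1 (successors {0, 1, 2, 4, 6}): φ is true.
  2 (successors {0, 2, 4, 5, 6}): φ is true.
  3 (successors {1, 2, 3, 5}): φ is true.
  4 (successors {1, 2, 4, 5, 6}): φ is true.
  5 (successors {0, 2, 3, 5}): φ is true.
  6 (successors {1, 3, 6}): φ is true.
For instance, at 1:
  At 1: Box Box p is false, so not Box Box p is true.
    At 1: Box Box p requires Box p at every successor {0, 1, 2, 4, 6}.
      Box p fails at 0, so Box Box p is false at 1.

Yes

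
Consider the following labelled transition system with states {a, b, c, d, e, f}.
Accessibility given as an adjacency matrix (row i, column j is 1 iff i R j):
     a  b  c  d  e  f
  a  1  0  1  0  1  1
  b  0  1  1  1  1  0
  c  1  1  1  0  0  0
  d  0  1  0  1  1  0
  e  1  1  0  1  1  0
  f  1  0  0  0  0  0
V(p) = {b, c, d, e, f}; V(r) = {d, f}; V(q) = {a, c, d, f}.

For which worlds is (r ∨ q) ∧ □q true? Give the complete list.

Let φ = (r ∨ q) ∧ □q. Evaluate φ at each world:
  a (successors {a, c, e, f}): φ is false.
  b (successors {b, c, d, e}): φ is false.
  c (successors {a, b, c}): φ is false.
  d (successors {b, d, e}): φ is false.
  e (successors {a, b, d, e}): φ is false.
  f (successors {a}): φ is true.
For instance, at e:
  At e: r ∨ q is false, □q is false, so (r ∨ q) ∧ □q is false.
    At e: □q requires q at every successor {a, b, d, e}.
      q fails at b, so □q is false at e.
Satisfying worlds: {f}

f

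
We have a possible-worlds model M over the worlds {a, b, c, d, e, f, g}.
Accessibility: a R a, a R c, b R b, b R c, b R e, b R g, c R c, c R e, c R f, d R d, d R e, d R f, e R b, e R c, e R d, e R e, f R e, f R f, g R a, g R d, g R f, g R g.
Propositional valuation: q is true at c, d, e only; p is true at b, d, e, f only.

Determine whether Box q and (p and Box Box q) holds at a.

Recall that Box ψ holds at a world iff ψ holds at every accessible world, and Dia ψ holds iff ψ holds at some accessible world.
At a: Box q is false, p and Box Box q is false, so Box q and (p and Box Box q) is false.
  At a: Box q requires q at every successor {a, c}.
    q fails at a, so Box q is false at a.
  At a: p is false, Box Box q is false, so p and Box Box q is false.
    At a: Box Box q requires Box q at every successor {a, c}.
      Box q fails at a, so Box Box q is false at a.

No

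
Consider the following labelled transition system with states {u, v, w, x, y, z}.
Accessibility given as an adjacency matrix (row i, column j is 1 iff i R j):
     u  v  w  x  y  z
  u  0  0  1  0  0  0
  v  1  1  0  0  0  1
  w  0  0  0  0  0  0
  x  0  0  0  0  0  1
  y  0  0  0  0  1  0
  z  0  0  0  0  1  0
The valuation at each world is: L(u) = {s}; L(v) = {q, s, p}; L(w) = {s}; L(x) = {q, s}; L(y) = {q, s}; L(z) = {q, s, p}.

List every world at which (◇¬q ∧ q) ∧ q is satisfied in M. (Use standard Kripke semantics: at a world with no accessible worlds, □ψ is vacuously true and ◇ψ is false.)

v

Recall that ◇ψ holds at a world iff ψ holds at some accessible world.
Let φ = (◇¬q ∧ q) ∧ q. Evaluate φ at each world:
  u (successors {w}): φ is false.
  v (successors {u, v, z}): φ is true.
  w (successors ∅): φ is false.
  x (successors {z}): φ is false.
  y (successors {y}): φ is false.
  z (successors {y}): φ is false.
For instance, at v:
  At v: ◇¬q ∧ q is true, q is true, so (◇¬q ∧ q) ∧ q is true.
    At v: ◇¬q is true, q is true, so ◇¬q ∧ q is true.
      At v: ◇¬q requires ¬q at some successor in {u, v, z}.
        ¬q holds at u, so ◇¬q is true at v.
Satisfying worlds: {v}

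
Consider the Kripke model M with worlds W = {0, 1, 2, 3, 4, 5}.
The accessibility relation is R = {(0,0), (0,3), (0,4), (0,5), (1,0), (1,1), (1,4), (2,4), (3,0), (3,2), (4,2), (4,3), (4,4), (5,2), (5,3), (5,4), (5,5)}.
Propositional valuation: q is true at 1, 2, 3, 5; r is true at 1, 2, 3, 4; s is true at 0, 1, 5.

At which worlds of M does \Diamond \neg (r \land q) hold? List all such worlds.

0, 1, 2, 3, 4, 5

Let φ = \Diamond \neg (r \land q). Evaluate φ at each world:
  0 (successors {0, 3, 4, 5}): φ is true.
  1 (successors {0, 1, 4}): φ is true.
  2 (successors {4}): φ is true.
  3 (successors {0, 2}): φ is true.
  4 (successors {2, 3, 4}): φ is true.
  5 (successors {2, 3, 4, 5}): φ is true.
For instance, at 3:
  At 3: \Diamond \neg (r \land q) requires \neg (r \land q) at some successor in {0, 2}.
    \neg (r \land q) holds at 0, so \Diamond \neg (r \land q) is true at 3.
Satisfying worlds: {0, 1, 2, 3, 4, 5}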